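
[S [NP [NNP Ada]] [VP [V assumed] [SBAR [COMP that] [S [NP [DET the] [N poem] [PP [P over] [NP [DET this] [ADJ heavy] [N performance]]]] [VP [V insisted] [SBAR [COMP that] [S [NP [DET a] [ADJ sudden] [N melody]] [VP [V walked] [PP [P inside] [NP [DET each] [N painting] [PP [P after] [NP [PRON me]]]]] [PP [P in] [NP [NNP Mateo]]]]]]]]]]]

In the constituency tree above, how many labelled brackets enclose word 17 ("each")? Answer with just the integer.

11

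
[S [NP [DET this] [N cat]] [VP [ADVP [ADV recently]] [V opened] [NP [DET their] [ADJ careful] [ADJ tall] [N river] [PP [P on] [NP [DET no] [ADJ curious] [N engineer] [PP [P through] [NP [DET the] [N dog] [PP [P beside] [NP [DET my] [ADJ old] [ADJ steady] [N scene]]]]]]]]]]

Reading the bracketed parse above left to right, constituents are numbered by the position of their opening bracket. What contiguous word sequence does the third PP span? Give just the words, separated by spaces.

beside my old steady scene

In left-to-right order the PP constituents are "on no curious engineer through the dog beside my old steady scene"; "through the dog beside my old steady scene"; "beside my old steady scene". Number 3 is "beside my old steady scene".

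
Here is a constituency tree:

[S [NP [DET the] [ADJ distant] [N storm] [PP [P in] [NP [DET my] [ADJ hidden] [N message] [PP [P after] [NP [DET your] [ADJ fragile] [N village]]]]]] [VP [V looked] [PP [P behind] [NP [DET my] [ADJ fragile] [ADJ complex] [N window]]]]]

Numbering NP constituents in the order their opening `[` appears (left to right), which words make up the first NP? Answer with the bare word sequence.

the distant storm in my hidden message after your fragile village

Opening `[NP` markers occur at word positions 1, 5, 9, 14; the first of these opens the constituent [NP the distant storm in my hidden message after your fragile village].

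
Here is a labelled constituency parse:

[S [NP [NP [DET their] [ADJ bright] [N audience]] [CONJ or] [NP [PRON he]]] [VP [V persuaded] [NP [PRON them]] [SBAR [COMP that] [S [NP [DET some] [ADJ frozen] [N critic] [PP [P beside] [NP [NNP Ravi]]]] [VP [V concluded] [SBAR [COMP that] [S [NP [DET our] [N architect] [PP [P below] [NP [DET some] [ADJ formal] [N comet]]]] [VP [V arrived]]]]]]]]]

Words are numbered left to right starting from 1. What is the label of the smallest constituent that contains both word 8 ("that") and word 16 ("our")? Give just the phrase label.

SBAR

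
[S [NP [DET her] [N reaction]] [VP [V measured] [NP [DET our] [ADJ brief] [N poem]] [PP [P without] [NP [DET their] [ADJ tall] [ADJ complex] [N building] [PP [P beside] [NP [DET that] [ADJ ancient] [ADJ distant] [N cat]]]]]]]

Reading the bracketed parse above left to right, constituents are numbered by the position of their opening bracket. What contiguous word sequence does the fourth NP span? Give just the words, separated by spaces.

that ancient distant cat

Opening `[NP` markers occur at word positions 1, 4, 8, 13; the fourth of these opens the constituent [NP that ancient distant cat].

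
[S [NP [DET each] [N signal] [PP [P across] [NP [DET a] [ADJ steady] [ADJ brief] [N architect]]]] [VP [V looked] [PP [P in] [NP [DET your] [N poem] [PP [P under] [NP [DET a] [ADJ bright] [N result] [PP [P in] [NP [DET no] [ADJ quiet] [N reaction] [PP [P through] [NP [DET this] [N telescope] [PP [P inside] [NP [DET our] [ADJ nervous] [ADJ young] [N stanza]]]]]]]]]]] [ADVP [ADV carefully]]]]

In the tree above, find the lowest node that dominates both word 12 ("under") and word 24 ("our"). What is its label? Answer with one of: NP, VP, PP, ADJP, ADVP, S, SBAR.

PP

Both words fall inside [PP under a bright result in no quiet reaction through this telescope inside our nervous young stanza] (words 12–27), and no smaller constituent contains them both. Label: PP.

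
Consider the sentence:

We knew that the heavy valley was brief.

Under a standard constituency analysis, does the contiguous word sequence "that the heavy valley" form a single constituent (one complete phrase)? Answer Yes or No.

No

The smallest constituent containing the whole sequence is the subordinate clause [SBAR that the heavy valley was brief], but the sequence is only part of it — it straddles the boundary between complementizer "that" and clause "the heavy valley was brief".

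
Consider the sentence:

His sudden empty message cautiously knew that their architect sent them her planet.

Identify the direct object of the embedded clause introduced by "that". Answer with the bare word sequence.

her planet

The verb of the embedded clause introduced by "that" is "sent"; its direct object is the NP "her planet".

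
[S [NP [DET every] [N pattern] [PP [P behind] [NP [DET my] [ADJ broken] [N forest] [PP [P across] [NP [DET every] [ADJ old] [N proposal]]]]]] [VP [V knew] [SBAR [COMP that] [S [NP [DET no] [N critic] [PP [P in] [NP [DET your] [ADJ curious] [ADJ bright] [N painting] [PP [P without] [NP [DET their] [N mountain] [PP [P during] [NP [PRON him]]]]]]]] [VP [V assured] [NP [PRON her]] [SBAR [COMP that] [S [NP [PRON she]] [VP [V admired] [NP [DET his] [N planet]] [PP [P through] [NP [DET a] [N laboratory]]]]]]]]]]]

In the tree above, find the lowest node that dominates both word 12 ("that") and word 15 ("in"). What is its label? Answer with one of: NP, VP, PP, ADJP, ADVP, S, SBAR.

SBAR

Both words fall inside [SBAR that no critic in your curious bright painting without their mountain during him assured her that she admired his planet through a laboratory] (words 12–34), and no smaller constituent contains them both. Label: SBAR.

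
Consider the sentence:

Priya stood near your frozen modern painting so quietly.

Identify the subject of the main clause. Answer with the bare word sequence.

Priya

In the main clause the verb is "stood"; the NP preceding it, "Priya", is the subject.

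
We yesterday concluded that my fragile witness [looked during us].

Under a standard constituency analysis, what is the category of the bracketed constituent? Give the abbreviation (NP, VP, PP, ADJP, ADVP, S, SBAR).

VP

The bracketed span "looked during us" is headed by "looked", making it a verb phrase (VP).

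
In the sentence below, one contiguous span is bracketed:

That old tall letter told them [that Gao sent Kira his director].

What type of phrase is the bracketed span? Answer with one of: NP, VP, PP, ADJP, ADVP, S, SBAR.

SBAR

"that" is the head of the bracketed span, so the span is a subordinate clause: SBAR.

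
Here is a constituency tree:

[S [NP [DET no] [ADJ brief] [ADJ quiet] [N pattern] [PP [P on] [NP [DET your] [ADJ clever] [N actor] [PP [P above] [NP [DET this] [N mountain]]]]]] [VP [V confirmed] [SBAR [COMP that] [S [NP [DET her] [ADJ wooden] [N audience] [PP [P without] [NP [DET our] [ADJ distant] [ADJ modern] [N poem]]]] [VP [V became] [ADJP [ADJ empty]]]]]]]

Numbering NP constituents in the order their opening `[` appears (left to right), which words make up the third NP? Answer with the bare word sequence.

The NP opening brackets appear, in order, over: "no brief quiet pattern on your clever actor above this mountain"; "your clever actor above this mountain"; "this mountain"; "her wooden audience without our distant modern poem"; "our distant modern poem". The third one spans "this mountain".

this mountain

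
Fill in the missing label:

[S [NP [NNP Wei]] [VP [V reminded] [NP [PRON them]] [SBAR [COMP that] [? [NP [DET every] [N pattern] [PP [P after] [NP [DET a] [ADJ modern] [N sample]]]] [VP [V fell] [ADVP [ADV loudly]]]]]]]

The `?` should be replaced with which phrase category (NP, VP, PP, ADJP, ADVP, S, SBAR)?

S

The `?` node immediately contains: NP, VP. That is the internal structure of a clause, so the label is S.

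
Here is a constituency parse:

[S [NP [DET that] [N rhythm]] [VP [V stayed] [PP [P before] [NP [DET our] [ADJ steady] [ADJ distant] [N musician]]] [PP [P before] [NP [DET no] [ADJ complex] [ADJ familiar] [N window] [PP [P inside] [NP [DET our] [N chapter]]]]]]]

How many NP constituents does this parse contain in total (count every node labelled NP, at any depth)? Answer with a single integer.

4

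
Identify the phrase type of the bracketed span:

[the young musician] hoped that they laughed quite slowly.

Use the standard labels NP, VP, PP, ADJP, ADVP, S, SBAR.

NP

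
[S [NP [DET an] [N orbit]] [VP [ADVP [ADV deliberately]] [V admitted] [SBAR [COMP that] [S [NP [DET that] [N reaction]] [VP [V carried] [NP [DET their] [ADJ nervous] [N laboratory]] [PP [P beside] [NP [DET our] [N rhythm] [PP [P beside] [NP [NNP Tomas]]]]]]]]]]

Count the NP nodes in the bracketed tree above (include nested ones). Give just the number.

Scanning left to right, an opening `[NP` appears at word positions 1, 6, 9, 13, 16 — 5 in total.

5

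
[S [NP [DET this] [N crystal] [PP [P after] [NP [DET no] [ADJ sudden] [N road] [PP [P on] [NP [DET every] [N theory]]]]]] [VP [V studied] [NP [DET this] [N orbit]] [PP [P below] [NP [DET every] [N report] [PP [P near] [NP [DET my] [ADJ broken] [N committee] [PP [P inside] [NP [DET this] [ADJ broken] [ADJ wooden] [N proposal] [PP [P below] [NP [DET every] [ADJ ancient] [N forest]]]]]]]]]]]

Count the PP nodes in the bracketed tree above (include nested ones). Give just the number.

6

Listing each PP by its span: [PP after no sudden road on every theory]; [PP on every theory]; [PP below every report near my broken committee inside this broken wooden proposal below every ancient forest]; [PP near my broken committee inside this broken wooden proposal below every ancient forest]; [PP inside this broken wooden proposal below every ancient forest]; [PP below every ancient forest] — that makes 6.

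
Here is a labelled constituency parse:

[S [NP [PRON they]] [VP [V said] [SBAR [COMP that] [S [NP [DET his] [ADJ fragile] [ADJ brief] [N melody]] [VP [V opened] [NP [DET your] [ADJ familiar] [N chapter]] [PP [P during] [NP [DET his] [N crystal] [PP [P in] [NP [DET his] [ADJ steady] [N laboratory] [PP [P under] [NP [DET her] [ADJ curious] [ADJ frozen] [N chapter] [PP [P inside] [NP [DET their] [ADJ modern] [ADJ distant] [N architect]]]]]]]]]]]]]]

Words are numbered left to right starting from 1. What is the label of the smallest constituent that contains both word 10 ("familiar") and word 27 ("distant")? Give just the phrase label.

The smallest bracket enclosing both words is [VP opened your familiar chapter during his crystal in his steady laboratory under her curious frozen chapter inside their modern distant architect], so the label is VP.

VP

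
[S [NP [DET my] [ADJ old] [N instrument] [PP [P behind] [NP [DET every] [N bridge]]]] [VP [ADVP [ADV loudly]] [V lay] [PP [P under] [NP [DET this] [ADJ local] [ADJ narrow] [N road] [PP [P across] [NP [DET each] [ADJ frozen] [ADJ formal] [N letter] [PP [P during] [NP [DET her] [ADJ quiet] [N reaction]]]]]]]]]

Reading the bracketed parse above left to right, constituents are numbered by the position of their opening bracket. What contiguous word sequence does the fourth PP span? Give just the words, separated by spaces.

during her quiet reaction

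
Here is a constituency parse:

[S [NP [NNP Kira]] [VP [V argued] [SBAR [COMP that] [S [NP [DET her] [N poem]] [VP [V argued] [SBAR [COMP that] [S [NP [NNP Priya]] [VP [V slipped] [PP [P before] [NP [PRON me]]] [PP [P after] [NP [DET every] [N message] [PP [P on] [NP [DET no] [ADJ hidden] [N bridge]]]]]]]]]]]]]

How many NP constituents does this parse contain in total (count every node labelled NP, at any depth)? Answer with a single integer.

6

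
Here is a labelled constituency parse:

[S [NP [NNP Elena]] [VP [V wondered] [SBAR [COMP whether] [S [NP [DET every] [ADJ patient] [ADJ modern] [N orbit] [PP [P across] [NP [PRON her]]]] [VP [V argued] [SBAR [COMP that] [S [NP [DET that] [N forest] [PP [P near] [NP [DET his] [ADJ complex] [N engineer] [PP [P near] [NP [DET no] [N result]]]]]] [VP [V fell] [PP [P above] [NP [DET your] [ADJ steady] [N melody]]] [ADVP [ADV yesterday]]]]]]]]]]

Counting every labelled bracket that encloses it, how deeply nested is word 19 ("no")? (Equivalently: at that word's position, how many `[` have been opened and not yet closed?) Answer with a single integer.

The word sits inside DET, which is inside NP, inside PP, inside NP, inside PP, inside NP, inside S, inside SBAR, inside VP, inside S, inside SBAR, inside VP, inside S — 13 brackets in all.

13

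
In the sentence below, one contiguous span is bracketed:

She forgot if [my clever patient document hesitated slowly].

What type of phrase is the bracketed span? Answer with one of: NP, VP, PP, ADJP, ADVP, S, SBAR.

S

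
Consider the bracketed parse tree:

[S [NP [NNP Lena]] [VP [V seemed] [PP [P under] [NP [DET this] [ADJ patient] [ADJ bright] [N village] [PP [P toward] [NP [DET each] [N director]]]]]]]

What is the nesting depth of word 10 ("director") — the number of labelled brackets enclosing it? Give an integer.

7

Path from the root down to the word: S → VP → PP → NP → PP → NP → N. That is 7 enclosing brackets.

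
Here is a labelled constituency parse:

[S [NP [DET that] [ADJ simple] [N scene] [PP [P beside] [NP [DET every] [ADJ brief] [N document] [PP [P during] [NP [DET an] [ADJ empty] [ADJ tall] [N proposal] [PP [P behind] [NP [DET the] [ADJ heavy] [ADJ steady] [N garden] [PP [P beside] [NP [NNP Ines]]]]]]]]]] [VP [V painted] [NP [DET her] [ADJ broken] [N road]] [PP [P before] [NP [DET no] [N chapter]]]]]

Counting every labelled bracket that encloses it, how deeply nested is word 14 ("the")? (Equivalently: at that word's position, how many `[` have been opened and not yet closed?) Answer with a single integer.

9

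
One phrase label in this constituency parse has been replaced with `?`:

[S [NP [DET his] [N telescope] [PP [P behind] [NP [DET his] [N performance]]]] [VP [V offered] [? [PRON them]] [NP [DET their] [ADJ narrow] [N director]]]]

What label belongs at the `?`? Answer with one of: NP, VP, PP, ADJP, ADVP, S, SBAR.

NP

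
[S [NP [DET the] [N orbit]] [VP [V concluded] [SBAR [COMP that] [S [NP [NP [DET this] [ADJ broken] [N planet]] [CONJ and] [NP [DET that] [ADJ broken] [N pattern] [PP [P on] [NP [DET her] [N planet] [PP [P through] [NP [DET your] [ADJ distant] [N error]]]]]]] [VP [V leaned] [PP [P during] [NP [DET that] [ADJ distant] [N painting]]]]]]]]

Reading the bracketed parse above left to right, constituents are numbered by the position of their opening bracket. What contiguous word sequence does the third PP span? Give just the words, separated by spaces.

during that distant painting

In left-to-right order the PP constituents are "on her planet through your distant error"; "through your distant error"; "during that distant painting". Number 3 is "during that distant painting".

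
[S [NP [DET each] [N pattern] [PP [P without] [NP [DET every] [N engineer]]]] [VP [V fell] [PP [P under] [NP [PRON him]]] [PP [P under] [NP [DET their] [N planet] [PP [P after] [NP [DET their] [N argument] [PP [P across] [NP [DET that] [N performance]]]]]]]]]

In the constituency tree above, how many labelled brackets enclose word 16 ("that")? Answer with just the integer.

9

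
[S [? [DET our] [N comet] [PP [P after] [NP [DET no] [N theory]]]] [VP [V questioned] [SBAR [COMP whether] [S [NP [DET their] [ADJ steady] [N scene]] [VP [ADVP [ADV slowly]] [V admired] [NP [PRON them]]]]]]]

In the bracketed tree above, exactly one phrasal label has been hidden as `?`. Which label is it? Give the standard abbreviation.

NP

The `?` node immediately contains: DET 'our', N 'comet', PP. That is the internal structure of a noun phrase, so the label is NP.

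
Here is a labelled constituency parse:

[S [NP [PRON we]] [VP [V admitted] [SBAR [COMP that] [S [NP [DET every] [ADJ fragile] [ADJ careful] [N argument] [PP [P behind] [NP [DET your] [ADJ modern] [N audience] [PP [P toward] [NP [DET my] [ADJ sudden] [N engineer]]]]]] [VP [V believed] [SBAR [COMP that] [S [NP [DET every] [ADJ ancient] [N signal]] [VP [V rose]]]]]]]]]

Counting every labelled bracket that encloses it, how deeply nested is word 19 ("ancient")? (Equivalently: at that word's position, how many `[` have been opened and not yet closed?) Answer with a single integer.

Counting open brackets not yet closed at "ancient": [S [VP [SBAR [S [VP [SBAR [S [NP [ADJ = 9.

9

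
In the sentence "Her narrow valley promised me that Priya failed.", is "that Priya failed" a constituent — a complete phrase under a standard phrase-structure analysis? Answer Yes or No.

"that Priya failed" is exactly the subordinate clause [SBAR that Priya failed], a complete constituent.

Yes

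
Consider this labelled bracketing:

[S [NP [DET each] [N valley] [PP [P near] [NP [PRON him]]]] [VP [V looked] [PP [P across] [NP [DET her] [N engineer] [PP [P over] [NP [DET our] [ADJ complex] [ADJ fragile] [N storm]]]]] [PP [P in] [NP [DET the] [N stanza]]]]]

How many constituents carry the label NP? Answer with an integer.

5

Listing each NP by its span: [NP each valley near him]; [NP him]; [NP her engineer over our complex fragile storm]; [NP our complex fragile storm]; [NP the stanza] — that makes 5.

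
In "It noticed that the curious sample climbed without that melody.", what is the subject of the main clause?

The subject of the main clause is the NP immediately before the verb "noticed": "it".

it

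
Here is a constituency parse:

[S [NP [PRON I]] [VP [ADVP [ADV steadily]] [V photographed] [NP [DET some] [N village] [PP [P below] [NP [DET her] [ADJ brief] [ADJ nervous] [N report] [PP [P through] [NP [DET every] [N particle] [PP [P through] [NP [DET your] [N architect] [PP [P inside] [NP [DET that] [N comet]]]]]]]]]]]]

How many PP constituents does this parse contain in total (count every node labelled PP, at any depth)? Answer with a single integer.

4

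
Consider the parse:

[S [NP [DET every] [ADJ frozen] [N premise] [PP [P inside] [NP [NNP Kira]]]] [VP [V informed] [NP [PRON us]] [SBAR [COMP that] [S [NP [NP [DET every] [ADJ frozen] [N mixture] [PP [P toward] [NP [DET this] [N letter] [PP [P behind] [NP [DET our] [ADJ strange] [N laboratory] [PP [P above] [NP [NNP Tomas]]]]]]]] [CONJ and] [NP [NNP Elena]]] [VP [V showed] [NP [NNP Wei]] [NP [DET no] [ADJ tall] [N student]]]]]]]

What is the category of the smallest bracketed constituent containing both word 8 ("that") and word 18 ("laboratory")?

SBAR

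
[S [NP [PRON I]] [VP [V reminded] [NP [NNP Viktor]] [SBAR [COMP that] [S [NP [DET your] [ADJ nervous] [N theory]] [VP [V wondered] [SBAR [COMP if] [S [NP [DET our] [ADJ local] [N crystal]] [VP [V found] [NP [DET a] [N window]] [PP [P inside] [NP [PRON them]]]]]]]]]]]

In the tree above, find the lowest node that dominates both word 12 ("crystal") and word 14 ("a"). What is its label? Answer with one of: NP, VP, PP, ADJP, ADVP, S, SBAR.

Word 12 lies under S → VP → SBAR → S → VP → SBAR → S → NP → N; word 14 lies under S → VP → SBAR → S → VP → SBAR → S → VP → NP → DET. The lowest shared node is the S.

S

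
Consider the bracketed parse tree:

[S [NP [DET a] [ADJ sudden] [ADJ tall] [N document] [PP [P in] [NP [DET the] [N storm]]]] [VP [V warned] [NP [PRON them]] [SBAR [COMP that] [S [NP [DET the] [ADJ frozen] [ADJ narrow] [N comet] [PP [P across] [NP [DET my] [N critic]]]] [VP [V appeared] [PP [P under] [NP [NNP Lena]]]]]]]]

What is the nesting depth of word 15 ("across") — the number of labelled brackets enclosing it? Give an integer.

Counting open brackets not yet closed at "across": [S [VP [SBAR [S [NP [PP [P = 7.

7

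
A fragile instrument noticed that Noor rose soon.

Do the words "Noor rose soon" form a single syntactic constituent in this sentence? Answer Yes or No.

These words form the whole clause headed by "rose", so yes — one constituent.

Yes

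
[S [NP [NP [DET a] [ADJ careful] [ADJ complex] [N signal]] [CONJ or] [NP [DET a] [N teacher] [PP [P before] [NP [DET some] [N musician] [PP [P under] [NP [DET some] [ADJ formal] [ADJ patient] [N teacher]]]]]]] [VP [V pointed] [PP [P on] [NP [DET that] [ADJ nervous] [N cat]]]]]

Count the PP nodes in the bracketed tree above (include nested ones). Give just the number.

Scanning left to right, an opening `[PP` appears at word positions 8, 11, 17 — 3 in total.

3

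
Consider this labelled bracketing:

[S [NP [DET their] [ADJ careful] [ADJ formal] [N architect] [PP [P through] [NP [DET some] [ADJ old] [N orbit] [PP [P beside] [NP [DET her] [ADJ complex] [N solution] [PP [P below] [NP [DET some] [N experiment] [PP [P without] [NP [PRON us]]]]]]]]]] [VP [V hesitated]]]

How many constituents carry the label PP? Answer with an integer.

4

Scanning left to right, an opening `[PP` appears at word positions 5, 9, 13, 16 — 4 in total.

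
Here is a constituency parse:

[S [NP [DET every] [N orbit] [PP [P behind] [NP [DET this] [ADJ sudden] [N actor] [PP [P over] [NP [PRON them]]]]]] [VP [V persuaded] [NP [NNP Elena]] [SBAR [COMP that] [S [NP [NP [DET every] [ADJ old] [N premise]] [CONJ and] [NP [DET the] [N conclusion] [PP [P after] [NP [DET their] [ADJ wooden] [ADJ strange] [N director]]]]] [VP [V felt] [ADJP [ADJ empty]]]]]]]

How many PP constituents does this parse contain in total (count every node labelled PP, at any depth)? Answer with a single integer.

Scanning left to right, an opening `[PP` appears at word positions 3, 7, 18 — 3 in total.

3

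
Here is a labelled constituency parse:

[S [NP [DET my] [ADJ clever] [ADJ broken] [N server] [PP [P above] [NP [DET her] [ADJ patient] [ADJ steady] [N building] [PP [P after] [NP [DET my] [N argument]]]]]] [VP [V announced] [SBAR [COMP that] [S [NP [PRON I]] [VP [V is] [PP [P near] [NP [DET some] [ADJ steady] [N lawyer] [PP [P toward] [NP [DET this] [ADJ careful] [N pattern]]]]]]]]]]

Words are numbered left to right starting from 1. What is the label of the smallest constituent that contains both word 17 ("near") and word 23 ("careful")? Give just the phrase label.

PP

Both words fall inside [PP near some steady lawyer toward this careful pattern] (words 17–24), and no smaller constituent contains them both. Label: PP.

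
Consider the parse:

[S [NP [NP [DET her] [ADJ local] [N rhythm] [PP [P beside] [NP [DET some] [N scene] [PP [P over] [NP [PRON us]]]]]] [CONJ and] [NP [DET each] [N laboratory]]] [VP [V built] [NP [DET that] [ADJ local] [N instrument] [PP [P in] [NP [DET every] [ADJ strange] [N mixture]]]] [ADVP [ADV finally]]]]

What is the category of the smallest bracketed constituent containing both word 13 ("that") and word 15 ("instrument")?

NP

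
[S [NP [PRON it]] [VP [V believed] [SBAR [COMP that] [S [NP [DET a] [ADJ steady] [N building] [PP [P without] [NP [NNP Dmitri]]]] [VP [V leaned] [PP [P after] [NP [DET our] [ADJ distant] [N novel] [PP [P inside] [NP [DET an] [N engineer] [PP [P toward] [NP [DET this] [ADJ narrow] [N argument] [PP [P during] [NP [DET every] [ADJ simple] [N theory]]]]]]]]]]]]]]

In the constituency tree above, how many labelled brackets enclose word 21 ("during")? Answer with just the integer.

13

Path from the root down to the word: S → VP → SBAR → S → VP → PP → NP → PP → NP → PP → NP → PP → P. That is 13 enclosing brackets.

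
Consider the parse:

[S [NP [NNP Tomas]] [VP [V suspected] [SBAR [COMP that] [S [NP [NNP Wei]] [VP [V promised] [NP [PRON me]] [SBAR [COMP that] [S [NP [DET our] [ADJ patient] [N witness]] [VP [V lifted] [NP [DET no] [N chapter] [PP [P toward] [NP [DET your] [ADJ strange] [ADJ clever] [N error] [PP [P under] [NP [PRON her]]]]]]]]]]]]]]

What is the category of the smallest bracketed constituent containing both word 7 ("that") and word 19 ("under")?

SBAR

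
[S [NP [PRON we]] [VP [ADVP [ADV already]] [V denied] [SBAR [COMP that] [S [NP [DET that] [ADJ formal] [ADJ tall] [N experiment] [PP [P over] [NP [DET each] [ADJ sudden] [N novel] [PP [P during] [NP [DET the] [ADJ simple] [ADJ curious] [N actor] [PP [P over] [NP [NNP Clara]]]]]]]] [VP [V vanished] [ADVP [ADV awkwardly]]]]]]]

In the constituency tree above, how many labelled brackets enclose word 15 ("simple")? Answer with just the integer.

10

The word sits inside ADJ, which is inside NP, inside PP, inside NP, inside PP, inside NP, inside S, inside SBAR, inside VP, inside S — 10 brackets in all.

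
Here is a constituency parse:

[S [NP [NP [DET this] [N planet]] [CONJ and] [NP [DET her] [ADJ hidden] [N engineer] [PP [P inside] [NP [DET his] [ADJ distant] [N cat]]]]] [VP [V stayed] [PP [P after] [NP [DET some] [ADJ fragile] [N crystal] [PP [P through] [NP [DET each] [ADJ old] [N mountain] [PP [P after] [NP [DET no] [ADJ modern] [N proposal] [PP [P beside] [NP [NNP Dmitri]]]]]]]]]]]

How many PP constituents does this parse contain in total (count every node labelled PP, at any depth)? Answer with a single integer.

Scanning left to right, an opening `[PP` appears at word positions 7, 12, 16, 20, 24 — 5 in total.

5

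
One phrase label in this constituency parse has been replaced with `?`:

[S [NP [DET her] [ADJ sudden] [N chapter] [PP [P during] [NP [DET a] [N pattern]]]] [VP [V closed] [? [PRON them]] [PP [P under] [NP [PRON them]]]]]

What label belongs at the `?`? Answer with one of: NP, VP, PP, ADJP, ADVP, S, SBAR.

A constituent whose immediate children are PRON 'them' is a noun phrase: NP.

NP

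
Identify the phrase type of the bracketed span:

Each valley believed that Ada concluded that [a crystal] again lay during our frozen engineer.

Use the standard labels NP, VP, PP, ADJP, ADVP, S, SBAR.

The span is built around the noun "crystal" — a noun phrase (NP).

NP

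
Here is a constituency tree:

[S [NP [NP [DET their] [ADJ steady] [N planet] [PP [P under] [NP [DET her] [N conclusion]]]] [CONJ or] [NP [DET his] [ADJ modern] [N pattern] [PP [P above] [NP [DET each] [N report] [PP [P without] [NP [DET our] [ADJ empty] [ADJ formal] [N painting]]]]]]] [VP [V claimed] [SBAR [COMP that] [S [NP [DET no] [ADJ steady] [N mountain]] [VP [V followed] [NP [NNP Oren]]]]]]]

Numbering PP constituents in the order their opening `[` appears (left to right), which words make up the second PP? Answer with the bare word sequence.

The PP opening brackets appear, in order, over: "under her conclusion"; "above each report without our empty formal painting"; "without our empty formal painting". The second one spans "above each report without our empty formal painting".

above each report without our empty formal painting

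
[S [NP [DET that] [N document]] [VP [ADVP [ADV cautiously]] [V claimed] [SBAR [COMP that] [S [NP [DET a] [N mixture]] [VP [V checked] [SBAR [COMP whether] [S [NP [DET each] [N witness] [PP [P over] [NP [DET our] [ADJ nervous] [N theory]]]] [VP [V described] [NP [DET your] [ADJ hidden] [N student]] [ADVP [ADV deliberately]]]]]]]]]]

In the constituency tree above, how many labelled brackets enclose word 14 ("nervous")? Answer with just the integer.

11

Counting open brackets not yet closed at "nervous": [S [VP [SBAR [S [VP [SBAR [S [NP [PP [NP [ADJ = 11.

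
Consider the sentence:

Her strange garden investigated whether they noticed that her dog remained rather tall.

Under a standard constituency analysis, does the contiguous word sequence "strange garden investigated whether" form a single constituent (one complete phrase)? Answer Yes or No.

No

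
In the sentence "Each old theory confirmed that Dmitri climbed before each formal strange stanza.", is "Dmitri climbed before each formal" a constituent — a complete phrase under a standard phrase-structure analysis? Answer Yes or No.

No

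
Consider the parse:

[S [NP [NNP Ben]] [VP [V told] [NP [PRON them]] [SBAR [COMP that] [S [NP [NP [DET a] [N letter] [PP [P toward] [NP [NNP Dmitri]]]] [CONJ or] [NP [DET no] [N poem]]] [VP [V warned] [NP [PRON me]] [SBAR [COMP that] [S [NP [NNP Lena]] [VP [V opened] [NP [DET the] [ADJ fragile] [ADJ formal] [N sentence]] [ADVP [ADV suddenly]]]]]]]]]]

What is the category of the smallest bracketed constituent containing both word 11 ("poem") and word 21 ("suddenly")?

S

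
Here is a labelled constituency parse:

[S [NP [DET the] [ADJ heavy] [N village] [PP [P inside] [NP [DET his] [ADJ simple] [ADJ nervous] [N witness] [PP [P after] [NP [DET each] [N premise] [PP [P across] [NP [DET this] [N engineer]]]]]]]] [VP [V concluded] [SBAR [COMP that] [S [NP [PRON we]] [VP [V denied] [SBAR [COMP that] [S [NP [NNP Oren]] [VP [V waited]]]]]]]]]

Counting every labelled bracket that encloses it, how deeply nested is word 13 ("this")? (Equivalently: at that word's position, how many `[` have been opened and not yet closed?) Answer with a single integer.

Counting open brackets not yet closed at "this": [S [NP [PP [NP [PP [NP [PP [NP [DET = 9.

9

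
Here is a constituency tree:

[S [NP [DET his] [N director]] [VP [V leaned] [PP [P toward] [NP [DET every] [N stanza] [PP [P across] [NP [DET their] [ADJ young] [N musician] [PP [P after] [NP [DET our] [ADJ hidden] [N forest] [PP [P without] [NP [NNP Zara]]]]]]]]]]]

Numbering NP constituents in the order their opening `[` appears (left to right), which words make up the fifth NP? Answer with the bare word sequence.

Opening `[NP` markers occur at word positions 1, 5, 8, 12, 16; the fifth of these opens the constituent [NP Zara].

Zara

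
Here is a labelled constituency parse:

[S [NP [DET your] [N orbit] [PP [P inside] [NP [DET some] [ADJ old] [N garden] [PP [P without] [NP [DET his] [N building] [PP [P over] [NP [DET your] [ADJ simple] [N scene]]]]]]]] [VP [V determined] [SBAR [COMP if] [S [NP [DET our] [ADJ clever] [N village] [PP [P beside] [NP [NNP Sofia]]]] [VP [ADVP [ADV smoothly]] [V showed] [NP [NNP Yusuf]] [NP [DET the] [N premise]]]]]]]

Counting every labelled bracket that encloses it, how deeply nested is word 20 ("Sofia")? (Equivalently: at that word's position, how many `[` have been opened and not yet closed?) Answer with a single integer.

Counting open brackets not yet closed at "Sofia": [S [VP [SBAR [S [NP [PP [NP [NNP = 8.

8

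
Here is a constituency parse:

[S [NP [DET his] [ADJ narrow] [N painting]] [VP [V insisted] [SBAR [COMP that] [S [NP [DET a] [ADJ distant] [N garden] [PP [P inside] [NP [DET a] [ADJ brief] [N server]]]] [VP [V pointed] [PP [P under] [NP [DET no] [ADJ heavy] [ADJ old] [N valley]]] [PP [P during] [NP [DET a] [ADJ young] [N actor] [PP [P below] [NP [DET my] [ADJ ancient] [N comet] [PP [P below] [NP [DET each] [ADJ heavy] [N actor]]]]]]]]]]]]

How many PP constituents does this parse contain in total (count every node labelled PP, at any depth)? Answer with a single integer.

5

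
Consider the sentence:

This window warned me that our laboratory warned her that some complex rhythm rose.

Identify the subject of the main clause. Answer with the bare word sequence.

"this window" is the NP that combines with the VP headed by "warned" to form the main clause — the subject.

this window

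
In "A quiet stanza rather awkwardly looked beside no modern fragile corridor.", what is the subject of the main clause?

a quiet stanza

In the main clause the verb is "looked"; the NP preceding it, "a quiet stanza", is the subject.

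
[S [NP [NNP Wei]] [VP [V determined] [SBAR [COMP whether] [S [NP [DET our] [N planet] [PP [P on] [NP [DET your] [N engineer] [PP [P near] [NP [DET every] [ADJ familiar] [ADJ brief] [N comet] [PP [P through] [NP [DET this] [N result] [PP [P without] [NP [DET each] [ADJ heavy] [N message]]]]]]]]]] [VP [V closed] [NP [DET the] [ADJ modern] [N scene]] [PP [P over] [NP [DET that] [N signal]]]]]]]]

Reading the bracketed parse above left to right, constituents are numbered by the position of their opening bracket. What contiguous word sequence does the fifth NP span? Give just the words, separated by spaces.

this result without each heavy message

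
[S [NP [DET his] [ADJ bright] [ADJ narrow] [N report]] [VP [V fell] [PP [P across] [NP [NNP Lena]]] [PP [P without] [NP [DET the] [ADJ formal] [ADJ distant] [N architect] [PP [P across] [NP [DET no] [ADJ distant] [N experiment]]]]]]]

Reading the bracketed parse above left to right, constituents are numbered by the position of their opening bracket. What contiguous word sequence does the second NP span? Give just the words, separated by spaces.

Lena

Opening `[NP` markers occur at word positions 1, 7, 9, 14; the second of these opens the constituent [NP Lena].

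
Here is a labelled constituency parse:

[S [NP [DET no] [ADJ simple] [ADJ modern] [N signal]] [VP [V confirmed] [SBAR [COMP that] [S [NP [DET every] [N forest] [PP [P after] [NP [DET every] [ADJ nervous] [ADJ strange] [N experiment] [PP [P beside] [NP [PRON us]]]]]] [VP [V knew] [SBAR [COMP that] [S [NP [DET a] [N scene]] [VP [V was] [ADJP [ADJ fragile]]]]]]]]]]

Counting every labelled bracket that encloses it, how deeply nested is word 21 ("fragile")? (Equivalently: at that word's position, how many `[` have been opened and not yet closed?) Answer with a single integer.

10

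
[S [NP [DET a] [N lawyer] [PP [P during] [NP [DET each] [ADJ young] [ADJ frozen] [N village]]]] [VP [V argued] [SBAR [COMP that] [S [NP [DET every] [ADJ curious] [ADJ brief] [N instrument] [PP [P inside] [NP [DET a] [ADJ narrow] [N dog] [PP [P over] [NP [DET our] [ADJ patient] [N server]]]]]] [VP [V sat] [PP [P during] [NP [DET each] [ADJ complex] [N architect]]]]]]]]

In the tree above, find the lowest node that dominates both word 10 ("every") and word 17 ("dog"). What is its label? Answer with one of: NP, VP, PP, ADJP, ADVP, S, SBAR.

NP

Word 10 lies under S → VP → SBAR → S → NP → DET; word 17 lies under S → VP → SBAR → S → NP → PP → NP → N. The lowest shared node is the NP.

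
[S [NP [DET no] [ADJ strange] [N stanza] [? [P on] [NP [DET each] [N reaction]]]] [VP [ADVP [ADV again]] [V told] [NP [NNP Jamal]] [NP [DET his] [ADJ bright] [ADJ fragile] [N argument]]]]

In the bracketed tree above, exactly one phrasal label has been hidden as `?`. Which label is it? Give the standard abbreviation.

Looking at what the `?` directly dominates — P 'on', NP — this is a prepositional phrase (PP).

PP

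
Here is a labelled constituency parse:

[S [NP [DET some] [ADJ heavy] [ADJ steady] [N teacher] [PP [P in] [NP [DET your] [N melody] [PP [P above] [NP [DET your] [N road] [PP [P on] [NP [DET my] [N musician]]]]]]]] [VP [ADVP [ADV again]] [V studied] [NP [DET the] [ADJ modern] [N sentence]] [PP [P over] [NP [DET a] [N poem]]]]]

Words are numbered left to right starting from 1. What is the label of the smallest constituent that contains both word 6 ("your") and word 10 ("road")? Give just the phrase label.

NP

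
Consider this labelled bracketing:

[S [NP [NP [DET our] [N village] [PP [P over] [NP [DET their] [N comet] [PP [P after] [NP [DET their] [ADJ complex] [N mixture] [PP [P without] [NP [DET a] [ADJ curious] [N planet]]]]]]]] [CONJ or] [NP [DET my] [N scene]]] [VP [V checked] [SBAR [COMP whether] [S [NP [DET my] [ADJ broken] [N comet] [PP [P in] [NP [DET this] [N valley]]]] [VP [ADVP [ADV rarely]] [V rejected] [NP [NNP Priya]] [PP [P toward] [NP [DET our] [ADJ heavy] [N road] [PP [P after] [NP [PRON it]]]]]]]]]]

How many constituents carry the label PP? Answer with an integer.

6

The PP constituents are: [PP over their comet after their complex mixture without a curious planet]; [PP after their complex mixture without a curious planet]; [PP without a curious planet]; [PP in this valley]; [PP toward our heavy road after it]; [PP after it]. Total: 6.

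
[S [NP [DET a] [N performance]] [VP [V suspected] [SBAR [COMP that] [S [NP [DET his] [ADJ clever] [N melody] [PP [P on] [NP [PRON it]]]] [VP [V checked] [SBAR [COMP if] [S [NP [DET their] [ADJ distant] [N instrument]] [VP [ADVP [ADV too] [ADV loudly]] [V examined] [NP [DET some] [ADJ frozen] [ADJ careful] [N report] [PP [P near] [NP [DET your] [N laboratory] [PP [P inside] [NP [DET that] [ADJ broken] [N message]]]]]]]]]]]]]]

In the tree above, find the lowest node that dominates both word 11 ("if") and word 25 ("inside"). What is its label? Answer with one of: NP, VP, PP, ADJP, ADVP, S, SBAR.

SBAR

Word 11 lies under S → VP → SBAR → S → VP → SBAR → COMP; word 25 lies under S → VP → SBAR → S → VP → SBAR → S → VP → NP → PP → NP → PP → P. The lowest shared node is the SBAR.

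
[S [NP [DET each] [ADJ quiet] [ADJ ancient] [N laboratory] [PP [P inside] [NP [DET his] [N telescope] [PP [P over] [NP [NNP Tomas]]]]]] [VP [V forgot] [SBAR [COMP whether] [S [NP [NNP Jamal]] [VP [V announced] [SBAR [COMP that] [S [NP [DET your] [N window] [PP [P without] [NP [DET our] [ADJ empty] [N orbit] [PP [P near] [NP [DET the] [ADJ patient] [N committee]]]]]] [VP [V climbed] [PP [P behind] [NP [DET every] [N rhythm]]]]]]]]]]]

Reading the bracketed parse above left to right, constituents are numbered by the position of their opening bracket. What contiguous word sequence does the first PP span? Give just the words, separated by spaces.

inside his telescope over Tomas

Opening `[PP` markers occur at word positions 5, 8, 17, 21, 26; the first of these opens the constituent [PP inside his telescope over Tomas].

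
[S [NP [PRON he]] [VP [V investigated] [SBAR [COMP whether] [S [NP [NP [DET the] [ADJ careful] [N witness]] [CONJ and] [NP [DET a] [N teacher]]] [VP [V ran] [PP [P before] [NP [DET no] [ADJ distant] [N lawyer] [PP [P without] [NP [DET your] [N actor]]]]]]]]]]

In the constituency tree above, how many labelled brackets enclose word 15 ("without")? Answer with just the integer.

9

Counting open brackets not yet closed at "without": [S [VP [SBAR [S [VP [PP [NP [PP [P = 9.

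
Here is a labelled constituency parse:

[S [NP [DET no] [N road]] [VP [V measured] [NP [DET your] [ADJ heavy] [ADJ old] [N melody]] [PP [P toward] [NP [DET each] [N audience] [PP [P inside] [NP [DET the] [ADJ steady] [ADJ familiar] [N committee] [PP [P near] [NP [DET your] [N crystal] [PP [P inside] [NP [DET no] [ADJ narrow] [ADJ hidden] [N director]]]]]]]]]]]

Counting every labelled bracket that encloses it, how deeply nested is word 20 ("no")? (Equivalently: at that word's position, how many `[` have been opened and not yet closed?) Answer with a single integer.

11

Counting open brackets not yet closed at "no": [S [VP [PP [NP [PP [NP [PP [NP [PP [NP [DET = 11.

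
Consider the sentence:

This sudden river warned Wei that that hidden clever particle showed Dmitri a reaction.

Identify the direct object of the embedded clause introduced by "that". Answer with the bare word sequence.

"showed" heads the VP of the embedded clause introduced by "that", and "a reaction" is its direct object.

a reaction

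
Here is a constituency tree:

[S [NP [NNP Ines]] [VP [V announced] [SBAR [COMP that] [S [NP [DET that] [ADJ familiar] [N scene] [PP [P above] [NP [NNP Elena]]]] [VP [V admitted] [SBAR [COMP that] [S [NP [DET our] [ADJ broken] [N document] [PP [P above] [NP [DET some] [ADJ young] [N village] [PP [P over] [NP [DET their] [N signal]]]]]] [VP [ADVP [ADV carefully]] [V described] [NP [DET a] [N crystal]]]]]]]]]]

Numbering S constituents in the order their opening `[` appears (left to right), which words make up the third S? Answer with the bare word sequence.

The S opening brackets appear, in order, over: "Ines announced that that familiar scene above Elena admitted that our broken document above some young village over their signal carefully described a crystal"; "that familiar scene above Elena admitted that our broken document above some young village over their signal carefully described a crystal"; "our broken document above some young village over their signal carefully described a crystal". The third one spans "our broken document above some young village over their signal carefully described a crystal".

our broken document above some young village over their signal carefully described a crystal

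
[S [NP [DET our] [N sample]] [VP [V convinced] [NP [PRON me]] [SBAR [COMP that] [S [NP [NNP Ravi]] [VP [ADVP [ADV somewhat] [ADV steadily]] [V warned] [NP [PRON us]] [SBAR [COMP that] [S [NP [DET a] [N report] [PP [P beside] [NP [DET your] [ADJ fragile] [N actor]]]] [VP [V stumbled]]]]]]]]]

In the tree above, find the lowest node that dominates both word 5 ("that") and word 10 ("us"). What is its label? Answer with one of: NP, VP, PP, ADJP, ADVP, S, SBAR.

SBAR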